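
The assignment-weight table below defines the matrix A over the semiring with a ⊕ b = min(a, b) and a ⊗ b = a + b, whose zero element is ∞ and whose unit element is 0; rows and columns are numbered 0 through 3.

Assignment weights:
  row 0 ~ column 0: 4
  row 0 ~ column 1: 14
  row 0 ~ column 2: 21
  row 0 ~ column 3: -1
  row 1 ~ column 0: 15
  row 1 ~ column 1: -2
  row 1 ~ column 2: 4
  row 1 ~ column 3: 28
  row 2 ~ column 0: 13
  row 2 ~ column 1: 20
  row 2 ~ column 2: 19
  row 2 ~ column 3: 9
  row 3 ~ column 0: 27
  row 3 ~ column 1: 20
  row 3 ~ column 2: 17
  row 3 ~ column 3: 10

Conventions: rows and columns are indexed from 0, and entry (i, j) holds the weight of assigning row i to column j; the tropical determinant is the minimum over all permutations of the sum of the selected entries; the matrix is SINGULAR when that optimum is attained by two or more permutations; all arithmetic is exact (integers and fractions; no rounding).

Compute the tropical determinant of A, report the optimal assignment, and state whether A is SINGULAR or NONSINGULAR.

σ = (0, 1, 2, 3): 4 + (-2) + 19 + 10 = 31
σ = (0, 1, 3, 2): 4 + (-2) + 9 + 17 = 28
σ = (0, 2, 1, 3): 4 + 4 + 20 + 10 = 38
σ = (0, 2, 3, 1): 4 + 4 + 9 + 20 = 37
σ = (0, 3, 1, 2): 4 + 28 + 20 + 17 = 69
σ = (0, 3, 2, 1): 4 + 28 + 19 + 20 = 71
σ = (1, 0, 2, 3): 14 + 15 + 19 + 10 = 58
σ = (1, 0, 3, 2): 14 + 15 + 9 + 17 = 55
σ = (1, 2, 0, 3): 14 + 4 + 13 + 10 = 41
σ = (1, 2, 3, 0): 14 + 4 + 9 + 27 = 54
σ = (1, 3, 0, 2): 14 + 28 + 13 + 17 = 72
σ = (1, 3, 2, 0): 14 + 28 + 19 + 27 = 88
σ = (2, 0, 1, 3): 21 + 15 + 20 + 10 = 66
σ = (2, 0, 3, 1): 21 + 15 + 9 + 20 = 65
σ = (2, 1, 0, 3): 21 + (-2) + 13 + 10 = 42
σ = (2, 1, 3, 0): 21 + (-2) + 9 + 27 = 55
σ = (2, 3, 0, 1): 21 + 28 + 13 + 20 = 82
σ = (2, 3, 1, 0): 21 + 28 + 20 + 27 = 96
σ = (3, 0, 1, 2): (-1) + 15 + 20 + 17 = 51
σ = (3, 0, 2, 1): (-1) + 15 + 19 + 20 = 53
σ = (3, 1, 0, 2): (-1) + (-2) + 13 + 17 = 27
σ = (3, 1, 2, 0): (-1) + (-2) + 19 + 27 = 43
σ = (3, 2, 0, 1): (-1) + 4 + 13 + 20 = 36
σ = (3, 2, 1, 0): (-1) + 4 + 20 + 27 = 50
Optimal value attained by: σ = (3, 1, 0, 2).
Answer: det⊕(A) = 27; verdict: NONSINGULAR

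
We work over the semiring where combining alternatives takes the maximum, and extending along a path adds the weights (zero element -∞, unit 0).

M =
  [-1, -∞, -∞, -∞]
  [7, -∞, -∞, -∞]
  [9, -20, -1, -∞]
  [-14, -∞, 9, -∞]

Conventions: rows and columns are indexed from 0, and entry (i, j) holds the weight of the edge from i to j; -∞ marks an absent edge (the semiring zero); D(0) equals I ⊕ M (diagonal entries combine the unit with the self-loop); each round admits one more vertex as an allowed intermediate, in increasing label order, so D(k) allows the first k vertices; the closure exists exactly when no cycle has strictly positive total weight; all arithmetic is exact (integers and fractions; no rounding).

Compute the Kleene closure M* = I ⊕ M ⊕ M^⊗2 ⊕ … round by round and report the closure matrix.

D(0):
  [0, -∞, -∞, -∞]
  [7, 0, -∞, -∞]
  [9, -20, 0, -∞]
  [-14, -∞, 9, 0]
D(1):
  [0, -∞, -∞, -∞]
  [7, 0, -∞, -∞]
  [9, -20, 0, -∞]
  [-14, -∞, 9, 0]
D(2):
  [0, -∞, -∞, -∞]
  [7, 0, -∞, -∞]
  [9, -20, 0, -∞]
  [-14, -∞, 9, 0]
D(3):
  [0, -∞, -∞, -∞]
  [7, 0, -∞, -∞]
  [9, -20, 0, -∞]
  [18, -11, 9, 0]
D(4):
  [0, -∞, -∞, -∞]
  [7, 0, -∞, -∞]
  [9, -20, 0, -∞]
  [18, -11, 9, 0]
Answer: M* = [[0, -∞, -∞, -∞], [7, 0, -∞, -∞], [9, -20, 0, -∞], [18, -11, 9, 0]]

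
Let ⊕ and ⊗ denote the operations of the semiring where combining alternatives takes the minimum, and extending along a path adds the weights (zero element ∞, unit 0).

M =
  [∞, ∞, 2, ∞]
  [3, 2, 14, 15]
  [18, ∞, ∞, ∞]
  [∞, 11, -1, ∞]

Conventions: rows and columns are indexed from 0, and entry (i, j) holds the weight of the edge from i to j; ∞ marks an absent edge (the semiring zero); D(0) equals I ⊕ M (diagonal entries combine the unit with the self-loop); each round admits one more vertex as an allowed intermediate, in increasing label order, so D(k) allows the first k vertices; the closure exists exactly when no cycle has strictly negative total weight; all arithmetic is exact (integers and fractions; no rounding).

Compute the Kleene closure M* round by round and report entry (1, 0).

D(0):
  [0, ∞, 2, ∞]
  [3, 0, 14, 15]
  [18, ∞, 0, ∞]
  [∞, 11, -1, 0]
D(1):
  [0, ∞, 2, ∞]
  [3, 0, 5, 15]
  [18, ∞, 0, ∞]
  [∞, 11, -1, 0]
D(2):
  [0, ∞, 2, ∞]
  [3, 0, 5, 15]
  [18, ∞, 0, ∞]
  [14, 11, -1, 0]
D(3):
  [0, ∞, 2, ∞]
  [3, 0, 5, 15]
  [18, ∞, 0, ∞]
  [14, 11, -1, 0]
D(4):
  [0, ∞, 2, ∞]
  [3, 0, 5, 15]
  [18, ∞, 0, ∞]
  [14, 11, -1, 0]
Answer: M*[1][0] = 3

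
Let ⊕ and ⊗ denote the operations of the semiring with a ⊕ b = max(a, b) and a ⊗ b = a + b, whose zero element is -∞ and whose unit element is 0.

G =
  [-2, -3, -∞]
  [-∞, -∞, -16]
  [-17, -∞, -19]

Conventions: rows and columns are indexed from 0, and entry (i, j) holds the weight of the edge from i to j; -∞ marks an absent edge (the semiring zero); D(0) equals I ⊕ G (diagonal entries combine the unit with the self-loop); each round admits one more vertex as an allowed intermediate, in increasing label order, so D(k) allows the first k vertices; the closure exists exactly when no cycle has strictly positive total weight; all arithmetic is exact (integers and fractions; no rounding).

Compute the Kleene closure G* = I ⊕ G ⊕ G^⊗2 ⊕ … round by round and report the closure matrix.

D(0):
  [0, -3, -∞]
  [-∞, 0, -16]
  [-17, -∞, 0]
D(1):
  [0, -3, -∞]
  [-∞, 0, -16]
  [-17, -20, 0]
D(2):
  [0, -3, -19]
  [-∞, 0, -16]
  [-17, -20, 0]
D(3):
  [0, -3, -19]
  [-33, 0, -16]
  [-17, -20, 0]
Answer: G* = [[0, -3, -19], [-33, 0, -16], [-17, -20, 0]]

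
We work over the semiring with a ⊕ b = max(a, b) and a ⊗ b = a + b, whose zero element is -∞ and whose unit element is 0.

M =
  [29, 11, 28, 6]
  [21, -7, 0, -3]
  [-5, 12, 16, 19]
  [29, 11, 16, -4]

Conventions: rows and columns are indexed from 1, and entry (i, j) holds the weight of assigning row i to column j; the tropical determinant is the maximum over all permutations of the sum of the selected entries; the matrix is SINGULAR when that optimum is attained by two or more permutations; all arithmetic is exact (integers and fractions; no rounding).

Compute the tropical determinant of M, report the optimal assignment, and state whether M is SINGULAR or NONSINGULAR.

σ = (1, 2, 3, 4): 29 + (-7) + 16 + (-4) = 34
σ = (1, 2, 4, 3): 29 + (-7) + 19 + 16 = 57
σ = (1, 3, 2, 4): 29 + 0 + 12 + (-4) = 37
σ = (1, 3, 4, 2): 29 + 0 + 19 + 11 = 59
σ = (1, 4, 2, 3): 29 + (-3) + 12 + 16 = 54
σ = (1, 4, 3, 2): 29 + (-3) + 16 + 11 = 53
σ = (2, 1, 3, 4): 11 + 21 + 16 + (-4) = 44
σ = (2, 1, 4, 3): 11 + 21 + 19 + 16 = 67
σ = (2, 3, 1, 4): 11 + 0 + (-5) + (-4) = 2
σ = (2, 3, 4, 1): 11 + 0 + 19 + 29 = 59
σ = (2, 4, 1, 3): 11 + (-3) + (-5) + 16 = 19
σ = (2, 4, 3, 1): 11 + (-3) + 16 + 29 = 53
σ = (3, 1, 2, 4): 28 + 21 + 12 + (-4) = 57
σ = (3, 1, 4, 2): 28 + 21 + 19 + 11 = 79
σ = (3, 2, 1, 4): 28 + (-7) + (-5) + (-4) = 12
σ = (3, 2, 4, 1): 28 + (-7) + 19 + 29 = 69
σ = (3, 4, 1, 2): 28 + (-3) + (-5) + 11 = 31
σ = (3, 4, 2, 1): 28 + (-3) + 12 + 29 = 66
σ = (4, 1, 2, 3): 6 + 21 + 12 + 16 = 55
σ = (4, 1, 3, 2): 6 + 21 + 16 + 11 = 54
σ = (4, 2, 1, 3): 6 + (-7) + (-5) + 16 = 10
σ = (4, 2, 3, 1): 6 + (-7) + 16 + 29 = 44
σ = (4, 3, 1, 2): 6 + 0 + (-5) + 11 = 12
σ = (4, 3, 2, 1): 6 + 0 + 12 + 29 = 47
Optimal value attained by: σ = (3, 1, 4, 2).
Answer: det⊕(M) = 79; verdict: NONSINGULAR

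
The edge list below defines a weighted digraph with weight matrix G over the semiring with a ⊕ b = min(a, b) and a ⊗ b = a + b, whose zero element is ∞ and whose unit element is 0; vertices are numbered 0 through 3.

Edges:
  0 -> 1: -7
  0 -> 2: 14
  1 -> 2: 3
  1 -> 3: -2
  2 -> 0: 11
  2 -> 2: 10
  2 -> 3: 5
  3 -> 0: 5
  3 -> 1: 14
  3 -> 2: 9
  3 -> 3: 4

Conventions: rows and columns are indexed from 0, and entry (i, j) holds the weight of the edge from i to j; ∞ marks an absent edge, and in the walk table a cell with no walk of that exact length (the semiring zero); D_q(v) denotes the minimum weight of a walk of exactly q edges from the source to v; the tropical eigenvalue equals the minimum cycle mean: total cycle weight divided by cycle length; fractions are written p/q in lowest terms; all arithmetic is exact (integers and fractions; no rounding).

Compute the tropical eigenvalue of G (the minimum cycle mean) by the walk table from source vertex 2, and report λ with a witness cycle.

q=0: [∞, ∞, 0, ∞]
q=1: [11, ∞, 10, 5]
q=2: [10, 4, 14, 9]
q=3: [14, 3, 7, 2]
q=4: [7, 7, 6, 1]
Optimal cycle mean attained by: cycle 0->1->3->0, total (-7) + (-2) + 5, length 3.
Answer: λ = -4/3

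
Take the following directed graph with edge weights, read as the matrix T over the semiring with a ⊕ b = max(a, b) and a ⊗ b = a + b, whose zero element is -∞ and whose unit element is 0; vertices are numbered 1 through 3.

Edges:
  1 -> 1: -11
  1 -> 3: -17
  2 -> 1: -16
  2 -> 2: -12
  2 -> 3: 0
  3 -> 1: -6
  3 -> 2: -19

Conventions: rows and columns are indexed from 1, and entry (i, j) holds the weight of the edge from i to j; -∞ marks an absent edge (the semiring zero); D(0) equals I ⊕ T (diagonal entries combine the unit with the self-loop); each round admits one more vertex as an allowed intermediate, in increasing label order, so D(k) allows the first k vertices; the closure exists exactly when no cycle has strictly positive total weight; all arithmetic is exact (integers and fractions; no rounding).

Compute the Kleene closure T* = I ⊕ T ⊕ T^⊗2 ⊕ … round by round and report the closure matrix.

D(0):
  [0, -∞, -17]
  [-16, 0, 0]
  [-6, -19, 0]
D(1):
  [0, -∞, -17]
  [-16, 0, 0]
  [-6, -19, 0]
D(2):
  [0, -∞, -17]
  [-16, 0, 0]
  [-6, -19, 0]
D(3):
  [0, -36, -17]
  [-6, 0, 0]
  [-6, -19, 0]
Answer: T* = [[0, -36, -17], [-6, 0, 0], [-6, -19, 0]]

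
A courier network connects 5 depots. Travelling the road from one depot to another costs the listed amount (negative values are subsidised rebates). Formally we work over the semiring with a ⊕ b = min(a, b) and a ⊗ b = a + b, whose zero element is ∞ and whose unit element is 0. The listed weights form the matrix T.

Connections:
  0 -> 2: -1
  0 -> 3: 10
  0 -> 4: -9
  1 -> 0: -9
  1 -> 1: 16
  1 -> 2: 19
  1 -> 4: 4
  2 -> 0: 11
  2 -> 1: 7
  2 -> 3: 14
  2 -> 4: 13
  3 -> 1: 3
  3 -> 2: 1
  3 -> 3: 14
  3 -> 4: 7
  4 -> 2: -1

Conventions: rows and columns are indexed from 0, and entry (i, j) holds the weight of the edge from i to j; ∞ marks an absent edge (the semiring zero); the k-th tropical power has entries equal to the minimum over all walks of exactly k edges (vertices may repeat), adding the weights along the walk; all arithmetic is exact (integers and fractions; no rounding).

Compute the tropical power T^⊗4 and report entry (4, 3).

T^⊗2:
  [10, 6, -10, 13, 12]
  [7, 26, -10, 1, -18]
  [-2, 17, 10, 21, 2]
  [-6, 8, 6, 15, 7]
  [10, 6, ∞, 13, 12]
T^⊗3:
  [-3, -3, 9, 4, 1]
  [1, -3, -19, 4, -2]
  [8, 17, -3, 8, -11]
  [-1, 13, -7, 4, -15]
  [-3, 16, 9, 20, 1]
T^⊗4:
  [-12, 7, -4, 7, -12]
  [-12, -12, -3, -5, -8]
  [8, 4, -12, 11, -1]
  [4, 0, -16, 7, -10]
  [7, 16, -4, 7, -12]
Key observation: the optimum is the walk 4->2->1->0->3, with weight (-1) + 7 + (-9) + 10 = 7.
Optimal value attained by: walk 4->2->1->0->3.
Answer: (T^⊗4)[4][3] = 7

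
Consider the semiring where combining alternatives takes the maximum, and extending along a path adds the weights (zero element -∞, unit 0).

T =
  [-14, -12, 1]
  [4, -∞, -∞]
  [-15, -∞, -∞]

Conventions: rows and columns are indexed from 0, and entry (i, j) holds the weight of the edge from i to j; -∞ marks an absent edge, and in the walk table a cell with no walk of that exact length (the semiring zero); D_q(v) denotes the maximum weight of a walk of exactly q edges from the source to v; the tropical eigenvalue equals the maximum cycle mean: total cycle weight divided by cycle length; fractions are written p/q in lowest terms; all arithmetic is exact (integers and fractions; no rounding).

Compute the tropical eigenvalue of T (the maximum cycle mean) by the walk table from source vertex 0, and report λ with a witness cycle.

q=0: [0, -∞, -∞]
q=1: [-14, -12, 1]
q=2: [-8, -26, -13]
q=3: [-22, -20, -7]
Optimal cycle mean attained by: cycle 0->1->0, total (-12) + 4, length 2.
Answer: λ = -4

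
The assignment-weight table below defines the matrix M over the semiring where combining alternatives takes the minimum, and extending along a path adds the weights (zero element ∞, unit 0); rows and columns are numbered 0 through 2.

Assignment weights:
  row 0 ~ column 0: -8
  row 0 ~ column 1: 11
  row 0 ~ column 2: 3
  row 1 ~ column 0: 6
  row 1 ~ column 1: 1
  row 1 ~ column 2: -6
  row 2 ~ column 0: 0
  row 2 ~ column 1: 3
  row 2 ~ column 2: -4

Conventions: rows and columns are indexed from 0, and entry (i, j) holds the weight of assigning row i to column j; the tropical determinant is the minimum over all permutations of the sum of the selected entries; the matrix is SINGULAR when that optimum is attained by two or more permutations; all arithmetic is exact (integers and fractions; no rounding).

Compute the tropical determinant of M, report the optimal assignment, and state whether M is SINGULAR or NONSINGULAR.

σ = (0, 1, 2): (-8) + 1 + (-4) = -11
σ = (0, 2, 1): (-8) + (-6) + 3 = -11
σ = (1, 0, 2): 11 + 6 + (-4) = 13
σ = (1, 2, 0): 11 + (-6) + 0 = 5
σ = (2, 0, 1): 3 + 6 + 3 = 12
σ = (2, 1, 0): 3 + 1 + 0 = 4
Optimal value attained by: σ = (0, 1, 2).
Answer: det⊕(M) = -11; verdict: SINGULAR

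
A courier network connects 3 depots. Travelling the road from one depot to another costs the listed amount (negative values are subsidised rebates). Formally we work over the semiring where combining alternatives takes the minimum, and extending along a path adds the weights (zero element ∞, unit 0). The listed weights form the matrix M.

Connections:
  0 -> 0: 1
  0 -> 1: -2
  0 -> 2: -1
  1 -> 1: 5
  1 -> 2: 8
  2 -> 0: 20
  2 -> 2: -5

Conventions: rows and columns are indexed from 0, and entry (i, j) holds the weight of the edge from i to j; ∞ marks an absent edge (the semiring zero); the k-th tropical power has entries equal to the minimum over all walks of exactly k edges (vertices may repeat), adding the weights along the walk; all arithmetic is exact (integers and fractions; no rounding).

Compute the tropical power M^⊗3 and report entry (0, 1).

M^⊗2:
  [2, -1, -6]
  [28, 10, 3]
  [15, 18, -10]
M^⊗3:
  [3, 0, -11]
  [23, 15, -2]
  [10, 13, -15]
Key observation: the optimum is the walk 0->0->0->1, with weight 1 + 1 + (-2) = 0.
Optimal value attained by: walk 0->0->0->1.
Answer: (M^⊗3)[0][1] = 0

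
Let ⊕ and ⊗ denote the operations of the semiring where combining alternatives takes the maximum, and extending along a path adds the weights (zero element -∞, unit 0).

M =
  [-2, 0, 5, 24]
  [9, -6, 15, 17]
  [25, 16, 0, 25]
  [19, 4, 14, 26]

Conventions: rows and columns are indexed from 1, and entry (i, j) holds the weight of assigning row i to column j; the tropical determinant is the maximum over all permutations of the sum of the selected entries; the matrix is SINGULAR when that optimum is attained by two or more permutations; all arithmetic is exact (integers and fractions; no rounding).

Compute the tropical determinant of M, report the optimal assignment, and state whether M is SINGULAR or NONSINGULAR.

σ = (1, 2, 3, 4): (-2) + (-6) + 0 + 26 = 18
σ = (1, 2, 4, 3): (-2) + (-6) + 25 + 14 = 31
σ = (1, 3, 2, 4): (-2) + 15 + 16 + 26 = 55
σ = (1, 3, 4, 2): (-2) + 15 + 25 + 4 = 42
σ = (1, 4, 2, 3): (-2) + 17 + 16 + 14 = 45
σ = (1, 4, 3, 2): (-2) + 17 + 0 + 4 = 19
σ = (2, 1, 3, 4): 0 + 9 + 0 + 26 = 35
σ = (2, 1, 4, 3): 0 + 9 + 25 + 14 = 48
σ = (2, 3, 1, 4): 0 + 15 + 25 + 26 = 66
σ = (2, 3, 4, 1): 0 + 15 + 25 + 19 = 59
σ = (2, 4, 1, 3): 0 + 17 + 25 + 14 = 56
σ = (2, 4, 3, 1): 0 + 17 + 0 + 19 = 36
σ = (3, 1, 2, 4): 5 + 9 + 16 + 26 = 56
σ = (3, 1, 4, 2): 5 + 9 + 25 + 4 = 43
σ = (3, 2, 1, 4): 5 + (-6) + 25 + 26 = 50
σ = (3, 2, 4, 1): 5 + (-6) + 25 + 19 = 43
σ = (3, 4, 1, 2): 5 + 17 + 25 + 4 = 51
σ = (3, 4, 2, 1): 5 + 17 + 16 + 19 = 57
σ = (4, 1, 2, 3): 24 + 9 + 16 + 14 = 63
σ = (4, 1, 3, 2): 24 + 9 + 0 + 4 = 37
σ = (4, 2, 1, 3): 24 + (-6) + 25 + 14 = 57
σ = (4, 2, 3, 1): 24 + (-6) + 0 + 19 = 37
σ = (4, 3, 1, 2): 24 + 15 + 25 + 4 = 68
σ = (4, 3, 2, 1): 24 + 15 + 16 + 19 = 74
Optimal value attained by: σ = (4, 3, 2, 1).
Answer: det⊕(M) = 74; verdict: NONSINGULAR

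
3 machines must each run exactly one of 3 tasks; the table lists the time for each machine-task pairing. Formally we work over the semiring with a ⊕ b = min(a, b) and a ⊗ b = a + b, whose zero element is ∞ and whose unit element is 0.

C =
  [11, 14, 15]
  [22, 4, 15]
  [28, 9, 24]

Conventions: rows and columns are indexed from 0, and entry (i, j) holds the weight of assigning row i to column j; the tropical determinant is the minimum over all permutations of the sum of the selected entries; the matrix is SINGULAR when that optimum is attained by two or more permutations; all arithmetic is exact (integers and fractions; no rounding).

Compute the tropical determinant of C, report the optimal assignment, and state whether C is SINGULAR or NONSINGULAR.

σ = (0, 1, 2): 11 + 4 + 24 = 39
σ = (0, 2, 1): 11 + 15 + 9 = 35
σ = (1, 0, 2): 14 + 22 + 24 = 60
σ = (1, 2, 0): 14 + 15 + 28 = 57
σ = (2, 0, 1): 15 + 22 + 9 = 46
σ = (2, 1, 0): 15 + 4 + 28 = 47
Optimal value attained by: σ = (0, 2, 1).
Answer: det⊕(C) = 35; verdict: NONSINGULAR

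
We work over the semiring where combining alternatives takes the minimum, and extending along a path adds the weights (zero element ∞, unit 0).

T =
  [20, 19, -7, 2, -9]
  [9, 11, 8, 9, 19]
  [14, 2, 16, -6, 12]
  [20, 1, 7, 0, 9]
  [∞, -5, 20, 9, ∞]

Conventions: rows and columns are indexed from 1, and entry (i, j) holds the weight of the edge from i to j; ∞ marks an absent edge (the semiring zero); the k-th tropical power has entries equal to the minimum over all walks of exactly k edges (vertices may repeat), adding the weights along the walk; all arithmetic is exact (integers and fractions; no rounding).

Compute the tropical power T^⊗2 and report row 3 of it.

T^⊗2:
  [7, -14, 9, -13, 5]
  [20, 10, 2, 2, 0]
  [11, -5, 1, -6, 3]
  [10, 1, 7, 0, 9]
  [4, 6, 3, 4, 14]
Answer: row 3 of T^⊗2 = [11, -5, 1, -6, 3]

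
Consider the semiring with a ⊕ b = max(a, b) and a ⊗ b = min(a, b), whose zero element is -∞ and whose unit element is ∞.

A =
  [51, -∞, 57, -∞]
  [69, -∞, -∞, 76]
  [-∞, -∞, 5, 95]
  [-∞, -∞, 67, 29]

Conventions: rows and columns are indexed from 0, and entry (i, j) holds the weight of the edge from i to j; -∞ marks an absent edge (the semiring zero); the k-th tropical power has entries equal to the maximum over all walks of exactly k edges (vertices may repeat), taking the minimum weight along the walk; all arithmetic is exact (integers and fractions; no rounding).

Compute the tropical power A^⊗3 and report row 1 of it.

A^⊗2:
  [51, -∞, 51, 57]
  [51, -∞, 67, 29]
  [-∞, -∞, 67, 29]
  [-∞, -∞, 29, 67]
A^⊗3:
  [51, -∞, 57, 51]
  [51, -∞, 51, 67]
  [-∞, -∞, 29, 67]
  [-∞, -∞, 67, 29]
Answer: row 1 of A^⊗3 = [51, -∞, 51, 67]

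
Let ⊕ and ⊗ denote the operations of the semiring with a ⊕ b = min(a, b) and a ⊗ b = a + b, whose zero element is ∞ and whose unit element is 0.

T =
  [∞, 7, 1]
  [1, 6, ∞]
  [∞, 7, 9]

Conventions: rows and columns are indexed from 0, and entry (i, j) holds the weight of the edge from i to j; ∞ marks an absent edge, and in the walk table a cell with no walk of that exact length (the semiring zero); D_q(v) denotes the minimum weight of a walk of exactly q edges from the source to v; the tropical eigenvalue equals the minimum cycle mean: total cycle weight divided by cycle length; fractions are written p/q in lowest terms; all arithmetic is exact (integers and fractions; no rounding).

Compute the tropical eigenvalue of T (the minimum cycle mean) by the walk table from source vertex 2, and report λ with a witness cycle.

q=0: [∞, ∞, 0]
q=1: [∞, 7, 9]
q=2: [8, 13, 18]
q=3: [14, 15, 9]
Optimal cycle mean attained by: cycle 0->2->1->0, total 1 + 7 + 1, length 3.
Answer: λ = 3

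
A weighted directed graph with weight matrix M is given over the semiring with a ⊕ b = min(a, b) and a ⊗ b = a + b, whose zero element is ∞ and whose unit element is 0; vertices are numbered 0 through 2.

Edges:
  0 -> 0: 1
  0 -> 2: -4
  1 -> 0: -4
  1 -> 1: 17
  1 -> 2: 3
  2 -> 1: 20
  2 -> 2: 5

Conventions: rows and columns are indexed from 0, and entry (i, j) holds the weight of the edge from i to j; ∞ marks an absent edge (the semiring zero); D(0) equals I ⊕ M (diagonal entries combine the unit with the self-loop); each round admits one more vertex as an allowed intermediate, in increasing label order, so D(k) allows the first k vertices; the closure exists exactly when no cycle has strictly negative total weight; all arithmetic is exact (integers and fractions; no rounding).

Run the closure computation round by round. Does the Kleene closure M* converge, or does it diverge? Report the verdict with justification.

D(0):
  [0, ∞, -4]
  [-4, 0, 3]
  [∞, 20, 0]
D(1):
  [0, ∞, -4]
  [-4, 0, -8]
  [∞, 20, 0]
D(2):
  [0, ∞, -4]
  [-4, 0, -8]
  [16, 20, 0]
D(3):
  [0, 16, -4]
  [-4, 0, -8]
  [16, 20, 0]
Key observation: every diagonal entry stays at the unit through all rounds, so no improving cycle exists.
Answer: CONVERGES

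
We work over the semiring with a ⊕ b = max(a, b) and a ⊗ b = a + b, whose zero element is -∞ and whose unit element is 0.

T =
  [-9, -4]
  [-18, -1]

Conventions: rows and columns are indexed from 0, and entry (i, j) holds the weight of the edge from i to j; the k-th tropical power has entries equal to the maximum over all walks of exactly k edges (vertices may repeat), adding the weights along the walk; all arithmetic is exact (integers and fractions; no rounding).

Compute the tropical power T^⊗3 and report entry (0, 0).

T^⊗2:
  [-18, -5]
  [-19, -2]
T^⊗3:
  [-23, -6]
  [-20, -3]
Key observation: the optimum is the walk 0->1->1->0, with weight (-4) + (-1) + (-18) = -23.
Optimal value attained by: walk 0->1->1->0.
Answer: (T^⊗3)[0][0] = -23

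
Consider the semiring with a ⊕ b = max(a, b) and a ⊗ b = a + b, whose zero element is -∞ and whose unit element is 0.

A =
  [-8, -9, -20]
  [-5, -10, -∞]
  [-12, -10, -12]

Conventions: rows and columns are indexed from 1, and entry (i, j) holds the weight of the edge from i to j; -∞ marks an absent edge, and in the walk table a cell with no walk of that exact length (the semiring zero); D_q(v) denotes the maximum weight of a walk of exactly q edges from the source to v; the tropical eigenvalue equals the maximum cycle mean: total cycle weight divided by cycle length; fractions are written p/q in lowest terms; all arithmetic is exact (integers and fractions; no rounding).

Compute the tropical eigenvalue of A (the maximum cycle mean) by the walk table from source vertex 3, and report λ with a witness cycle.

q=0: [-∞, -∞, 0]
q=1: [-12, -10, -12]
q=2: [-15, -20, -24]
q=3: [-23, -24, -35]
Optimal cycle mean attained by: cycle 1->2->1, total (-9) + (-5), length 2.
Answer: λ = -7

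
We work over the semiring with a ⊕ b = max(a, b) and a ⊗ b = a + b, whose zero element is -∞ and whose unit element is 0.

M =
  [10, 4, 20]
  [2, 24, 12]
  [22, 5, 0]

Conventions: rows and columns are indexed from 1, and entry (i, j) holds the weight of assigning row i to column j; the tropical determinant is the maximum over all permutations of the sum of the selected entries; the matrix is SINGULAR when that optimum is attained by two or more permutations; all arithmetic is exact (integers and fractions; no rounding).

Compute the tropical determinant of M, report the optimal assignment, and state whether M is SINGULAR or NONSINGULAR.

σ = (1, 2, 3): 10 + 24 + 0 = 34
σ = (1, 3, 2): 10 + 12 + 5 = 27
σ = (2, 1, 3): 4 + 2 + 0 = 6
σ = (2, 3, 1): 4 + 12 + 22 = 38
σ = (3, 1, 2): 20 + 2 + 5 = 27
σ = (3, 2, 1): 20 + 24 + 22 = 66
Optimal value attained by: σ = (3, 2, 1).
Answer: det⊕(M) = 66; verdict: NONSINGULAR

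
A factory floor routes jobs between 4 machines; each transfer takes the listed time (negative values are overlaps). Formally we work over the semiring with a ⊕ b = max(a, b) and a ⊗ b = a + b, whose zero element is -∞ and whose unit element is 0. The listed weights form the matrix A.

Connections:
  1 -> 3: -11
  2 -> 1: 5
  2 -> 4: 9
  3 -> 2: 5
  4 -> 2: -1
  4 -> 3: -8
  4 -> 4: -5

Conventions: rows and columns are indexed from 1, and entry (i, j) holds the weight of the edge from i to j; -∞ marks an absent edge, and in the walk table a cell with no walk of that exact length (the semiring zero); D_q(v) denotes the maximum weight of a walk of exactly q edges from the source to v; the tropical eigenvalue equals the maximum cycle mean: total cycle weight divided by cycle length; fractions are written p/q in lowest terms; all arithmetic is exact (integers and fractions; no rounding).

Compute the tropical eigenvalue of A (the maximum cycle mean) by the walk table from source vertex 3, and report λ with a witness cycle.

q=0: [-∞, -∞, 0, -∞]
q=1: [-∞, 5, -∞, -∞]
q=2: [10, -∞, -∞, 14]
q=3: [-∞, 13, 6, 9]
q=4: [18, 11, 1, 22]
Optimal cycle mean attained by: cycle 2->4->2, total 9 + (-1), length 2.
Answer: λ = 4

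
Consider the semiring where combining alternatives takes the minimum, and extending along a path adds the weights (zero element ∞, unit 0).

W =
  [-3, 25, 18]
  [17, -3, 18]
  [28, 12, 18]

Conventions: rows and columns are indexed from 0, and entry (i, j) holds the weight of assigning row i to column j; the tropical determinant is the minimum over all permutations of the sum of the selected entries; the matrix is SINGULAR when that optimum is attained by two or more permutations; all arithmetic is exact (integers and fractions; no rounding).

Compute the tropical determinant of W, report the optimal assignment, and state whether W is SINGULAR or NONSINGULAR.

σ = (0, 1, 2): (-3) + (-3) + 18 = 12
σ = (0, 2, 1): (-3) + 18 + 12 = 27
σ = (1, 0, 2): 25 + 17 + 18 = 60
σ = (1, 2, 0): 25 + 18 + 28 = 71
σ = (2, 0, 1): 18 + 17 + 12 = 47
σ = (2, 1, 0): 18 + (-3) + 28 = 43
Optimal value attained by: σ = (0, 1, 2).
Answer: det⊕(W) = 12; verdict: NONSINGULAR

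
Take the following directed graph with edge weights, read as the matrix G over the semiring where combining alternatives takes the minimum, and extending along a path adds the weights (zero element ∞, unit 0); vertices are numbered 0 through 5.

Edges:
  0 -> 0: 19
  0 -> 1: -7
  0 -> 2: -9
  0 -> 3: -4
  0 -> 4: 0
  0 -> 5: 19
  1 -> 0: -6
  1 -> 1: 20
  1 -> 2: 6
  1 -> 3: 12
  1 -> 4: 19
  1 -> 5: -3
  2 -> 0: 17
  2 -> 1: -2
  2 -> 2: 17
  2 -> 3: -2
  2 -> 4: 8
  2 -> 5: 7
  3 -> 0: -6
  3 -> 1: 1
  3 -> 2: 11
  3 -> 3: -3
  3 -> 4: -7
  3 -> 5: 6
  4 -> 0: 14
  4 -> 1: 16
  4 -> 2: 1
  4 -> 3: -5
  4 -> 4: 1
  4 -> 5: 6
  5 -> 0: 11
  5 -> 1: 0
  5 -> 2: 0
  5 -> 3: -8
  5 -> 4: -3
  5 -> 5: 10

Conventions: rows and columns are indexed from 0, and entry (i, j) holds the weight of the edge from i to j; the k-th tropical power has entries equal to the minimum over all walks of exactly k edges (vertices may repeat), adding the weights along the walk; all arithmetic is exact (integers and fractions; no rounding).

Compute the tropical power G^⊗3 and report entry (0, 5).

G^⊗2:
  [-13, -11, -1, -11, -11, -10]
  [6, -13, -15, -11, -6, 7]
  [-8, -1, 4, -5, -9, -5]
  [-9, -13, -15, -12, -10, -2]
  [-11, -4, 2, -8, -12, 1]
  [-14, -7, -2, -11, -15, -3]
G^⊗3:
  [-17, -20, -22, -18, -18, -14]
  [-19, -17, -7, -17, -18, -16]
  [-11, -15, -17, -14, -12, -4]
  [-19, -17, -18, -17, -19, -16]
  [-14, -18, -20, -17, -15, -7]
  [-17, -21, -23, -20, -18, -10]
Key observation: the optimum is the walk 0->2->1->5, with weight (-9) + (-2) + (-3) = -14.
Optimal value attained by: walk 0->2->1->5.
Answer: (G^⊗3)[0][5] = -14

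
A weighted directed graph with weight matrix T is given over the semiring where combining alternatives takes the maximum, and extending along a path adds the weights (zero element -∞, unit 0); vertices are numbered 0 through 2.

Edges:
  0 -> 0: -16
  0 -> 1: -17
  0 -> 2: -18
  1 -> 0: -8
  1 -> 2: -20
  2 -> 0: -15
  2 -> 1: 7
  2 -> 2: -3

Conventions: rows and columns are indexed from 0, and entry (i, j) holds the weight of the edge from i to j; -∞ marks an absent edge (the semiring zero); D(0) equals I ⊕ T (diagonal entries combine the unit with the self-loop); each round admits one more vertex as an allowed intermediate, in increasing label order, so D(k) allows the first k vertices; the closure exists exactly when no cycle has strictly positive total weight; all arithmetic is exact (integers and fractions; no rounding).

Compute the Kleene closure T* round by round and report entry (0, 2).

D(0):
  [0, -17, -18]
  [-8, 0, -20]
  [-15, 7, 0]
D(1):
  [0, -17, -18]
  [-8, 0, -20]
  [-15, 7, 0]
D(2):
  [0, -17, -18]
  [-8, 0, -20]
  [-1, 7, 0]
D(3):
  [0, -11, -18]
  [-8, 0, -20]
  [-1, 7, 0]
Answer: T*[0][2] = -18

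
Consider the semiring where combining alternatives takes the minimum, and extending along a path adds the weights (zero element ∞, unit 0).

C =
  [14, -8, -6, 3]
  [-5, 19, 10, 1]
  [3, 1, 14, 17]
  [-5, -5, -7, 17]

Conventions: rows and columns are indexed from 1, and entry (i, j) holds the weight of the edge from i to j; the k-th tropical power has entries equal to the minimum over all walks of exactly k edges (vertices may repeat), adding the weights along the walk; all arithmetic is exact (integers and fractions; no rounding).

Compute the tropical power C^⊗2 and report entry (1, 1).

C^⊗2:
  [-13, -5, -4, -7]
  [-4, -13, -11, -2]
  [-4, -5, -3, 2]
  [-10, -13, -11, -4]
Key observation: the optimum is the walk 1->2->1, with weight (-8) + (-5) = -13.
Optimal value attained by: walk 1->2->1.
Answer: (C^⊗2)[1][1] = -13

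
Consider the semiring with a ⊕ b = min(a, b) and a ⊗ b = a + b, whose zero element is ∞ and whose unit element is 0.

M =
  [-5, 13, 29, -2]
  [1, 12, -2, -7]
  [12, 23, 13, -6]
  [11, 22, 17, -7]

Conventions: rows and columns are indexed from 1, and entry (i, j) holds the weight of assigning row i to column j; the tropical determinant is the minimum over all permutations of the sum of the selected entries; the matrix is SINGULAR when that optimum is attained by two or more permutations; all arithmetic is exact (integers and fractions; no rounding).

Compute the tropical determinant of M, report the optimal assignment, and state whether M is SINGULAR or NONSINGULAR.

σ = (1, 2, 3, 4): (-5) + 12 + 13 + (-7) = 13
σ = (1, 2, 4, 3): (-5) + 12 + (-6) + 17 = 18
σ = (1, 3, 2, 4): (-5) + (-2) + 23 + (-7) = 9
σ = (1, 3, 4, 2): (-5) + (-2) + (-6) + 22 = 9
σ = (1, 4, 2, 3): (-5) + (-7) + 23 + 17 = 28
σ = (1, 4, 3, 2): (-5) + (-7) + 13 + 22 = 23
σ = (2, 1, 3, 4): 13 + 1 + 13 + (-7) = 20
σ = (2, 1, 4, 3): 13 + 1 + (-6) + 17 = 25
σ = (2, 3, 1, 4): 13 + (-2) + 12 + (-7) = 16
σ = (2, 3, 4, 1): 13 + (-2) + (-6) + 11 = 16
σ = (2, 4, 1, 3): 13 + (-7) + 12 + 17 = 35
σ = (2, 4, 3, 1): 13 + (-7) + 13 + 11 = 30
σ = (3, 1, 2, 4): 29 + 1 + 23 + (-7) = 46
σ = (3, 1, 4, 2): 29 + 1 + (-6) + 22 = 46
σ = (3, 2, 1, 4): 29 + 12 + 12 + (-7) = 46
σ = (3, 2, 4, 1): 29 + 12 + (-6) + 11 = 46
σ = (3, 4, 1, 2): 29 + (-7) + 12 + 22 = 56
σ = (3, 4, 2, 1): 29 + (-7) + 23 + 11 = 56
σ = (4, 1, 2, 3): (-2) + 1 + 23 + 17 = 39
σ = (4, 1, 3, 2): (-2) + 1 + 13 + 22 = 34
σ = (4, 2, 1, 3): (-2) + 12 + 12 + 17 = 39
σ = (4, 2, 3, 1): (-2) + 12 + 13 + 11 = 34
σ = (4, 3, 1, 2): (-2) + (-2) + 12 + 22 = 30
σ = (4, 3, 2, 1): (-2) + (-2) + 23 + 11 = 30
Optimal value attained by: σ = (1, 3, 2, 4).
Answer: det⊕(M) = 9; verdict: SINGULAR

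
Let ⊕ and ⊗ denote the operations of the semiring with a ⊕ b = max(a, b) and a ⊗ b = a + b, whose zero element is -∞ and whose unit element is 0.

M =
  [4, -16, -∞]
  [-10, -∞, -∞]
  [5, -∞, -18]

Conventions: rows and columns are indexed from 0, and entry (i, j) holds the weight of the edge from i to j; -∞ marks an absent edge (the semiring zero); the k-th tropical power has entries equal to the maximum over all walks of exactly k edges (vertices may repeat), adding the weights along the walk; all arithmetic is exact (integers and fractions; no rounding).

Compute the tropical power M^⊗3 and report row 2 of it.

M^⊗2:
  [8, -12, -∞]
  [-6, -26, -∞]
  [9, -11, -36]
M^⊗3:
  [12, -8, -∞]
  [-2, -22, -∞]
  [13, -7, -54]
Answer: row 2 of M^⊗3 = [13, -7, -54]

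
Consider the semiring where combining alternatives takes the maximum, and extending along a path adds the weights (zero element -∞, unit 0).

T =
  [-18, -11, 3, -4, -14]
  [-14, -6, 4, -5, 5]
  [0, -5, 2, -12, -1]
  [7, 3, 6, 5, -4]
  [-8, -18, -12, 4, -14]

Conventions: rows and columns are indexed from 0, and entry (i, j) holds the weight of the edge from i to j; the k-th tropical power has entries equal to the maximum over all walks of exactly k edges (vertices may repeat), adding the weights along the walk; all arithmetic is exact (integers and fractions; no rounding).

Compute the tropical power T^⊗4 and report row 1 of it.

T^⊗2:
  [3, -1, 5, 1, 2]
  [4, -1, 6, 9, 3]
  [2, -3, 4, 3, 1]
  [12, 8, 11, 10, 8]
  [11, 7, 10, 9, 0]
T^⊗3:
  [8, 4, 7, 6, 4]
  [16, 12, 15, 14, 5]
  [10, 6, 9, 8, 3]
  [17, 13, 16, 15, 13]
  [16, 12, 15, 14, 12]
T^⊗4:
  [13, 9, 12, 11, 9]
  [21, 17, 20, 19, 17]
  [15, 11, 14, 13, 11]
  [22, 18, 21, 20, 18]
  [21, 17, 20, 19, 17]
Answer: row 1 of T^⊗4 = [21, 17, 20, 19, 17]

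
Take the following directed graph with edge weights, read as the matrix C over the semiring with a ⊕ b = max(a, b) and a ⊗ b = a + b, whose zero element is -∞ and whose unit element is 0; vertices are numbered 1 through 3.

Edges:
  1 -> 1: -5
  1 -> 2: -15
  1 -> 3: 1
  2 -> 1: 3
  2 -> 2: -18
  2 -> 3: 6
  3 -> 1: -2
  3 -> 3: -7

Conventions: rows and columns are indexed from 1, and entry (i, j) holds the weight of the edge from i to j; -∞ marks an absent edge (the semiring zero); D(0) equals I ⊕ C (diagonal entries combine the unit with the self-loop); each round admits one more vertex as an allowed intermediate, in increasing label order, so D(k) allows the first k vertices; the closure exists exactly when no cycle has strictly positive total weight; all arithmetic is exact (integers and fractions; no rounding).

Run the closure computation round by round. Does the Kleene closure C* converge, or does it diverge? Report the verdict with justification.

D(0):
  [0, -15, 1]
  [3, 0, 6]
  [-2, -∞, 0]
D(1):
  [0, -15, 1]
  [3, 0, 6]
  [-2, -17, 0]
D(2):
  [0, -15, 1]
  [3, 0, 6]
  [-2, -17, 0]
D(3):
  [0, -15, 1]
  [4, 0, 6]
  [-2, -17, 0]
Key observation: every diagonal entry stays at the unit through all rounds, so no improving cycle exists.
Answer: CONVERGES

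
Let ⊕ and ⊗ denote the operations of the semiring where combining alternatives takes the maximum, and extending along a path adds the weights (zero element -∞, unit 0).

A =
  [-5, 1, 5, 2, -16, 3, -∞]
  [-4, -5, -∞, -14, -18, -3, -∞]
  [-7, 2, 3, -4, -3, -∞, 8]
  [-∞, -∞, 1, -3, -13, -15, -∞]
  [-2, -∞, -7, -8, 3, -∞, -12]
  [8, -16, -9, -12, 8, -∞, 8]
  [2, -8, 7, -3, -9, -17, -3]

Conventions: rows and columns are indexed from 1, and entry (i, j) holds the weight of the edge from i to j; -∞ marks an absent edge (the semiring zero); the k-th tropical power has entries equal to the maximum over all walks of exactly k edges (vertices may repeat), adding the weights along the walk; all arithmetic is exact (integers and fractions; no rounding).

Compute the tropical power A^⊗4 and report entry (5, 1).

A^⊗2:
  [11, 7, 8, 1, 11, -2, 13]
  [5, -3, 1, -2, 5, -1, 5]
  [10, 5, 15, 5, 0, -1, 11]
  [-6, 3, 4, -3, -2, -18, 9]
  [1, -1, 3, 0, 6, 1, 1]
  [10, 9, 15, 10, 11, 11, 5]
  [0, 9, 10, 4, 4, 5, 15]
A^⊗3:
  [15, 12, 20, 13, 14, 14, 16]
  [7, 6, 12, 7, 8, 8, 9]
  [13, 17, 18, 12, 12, 13, 23]
  [11, 6, 16, 6, 1, 0, 12]
  [9, 5, 8, 3, 9, 4, 11]
  [19, 17, 18, 12, 19, 13, 23]
  [17, 12, 22, 12, 13, 6, 18]
A^⊗4:
  [22, 22, 23, 17, 22, 18, 28]
  [16, 14, 16, 9, 16, 10, 20]
  [25, 20, 30, 20, 21, 16, 26]
  [14, 18, 19, 13, 13, 14, 24]
  [13, 10, 18, 11, 12, 12, 16]
  [25, 20, 30, 21, 22, 22, 26]
  [20, 24, 25, 19, 19, 20, 30]
Key observation: the optimum is the walk 5->1->3->7->1, with weight (-2) + 5 + 8 + 2 = 13.
Optimal value attained by: walk 5->1->3->7->1.
Answer: (A^⊗4)[5][1] = 13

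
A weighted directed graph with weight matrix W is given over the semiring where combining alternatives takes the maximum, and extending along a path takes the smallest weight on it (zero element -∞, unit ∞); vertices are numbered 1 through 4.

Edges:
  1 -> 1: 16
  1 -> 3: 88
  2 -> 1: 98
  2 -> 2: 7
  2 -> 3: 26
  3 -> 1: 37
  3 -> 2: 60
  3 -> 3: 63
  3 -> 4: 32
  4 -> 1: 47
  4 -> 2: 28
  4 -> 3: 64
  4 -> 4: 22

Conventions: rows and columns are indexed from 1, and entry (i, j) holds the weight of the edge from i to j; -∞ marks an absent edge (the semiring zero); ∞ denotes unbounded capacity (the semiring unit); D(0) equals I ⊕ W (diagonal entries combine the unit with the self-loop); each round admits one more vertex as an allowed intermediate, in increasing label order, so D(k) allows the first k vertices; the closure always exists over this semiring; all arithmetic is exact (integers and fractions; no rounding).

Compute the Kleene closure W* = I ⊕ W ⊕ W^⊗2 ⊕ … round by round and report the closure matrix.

D(0):
  [∞, -∞, 88, -∞]
  [98, ∞, 26, -∞]
  [37, 60, ∞, 32]
  [47, 28, 64, ∞]
D(1):
  [∞, -∞, 88, -∞]
  [98, ∞, 88, -∞]
  [37, 60, ∞, 32]
  [47, 28, 64, ∞]
D(2):
  [∞, -∞, 88, -∞]
  [98, ∞, 88, -∞]
  [60, 60, ∞, 32]
  [47, 28, 64, ∞]
D(3):
  [∞, 60, 88, 32]
  [98, ∞, 88, 32]
  [60, 60, ∞, 32]
  [60, 60, 64, ∞]
D(4):
  [∞, 60, 88, 32]
  [98, ∞, 88, 32]
  [60, 60, ∞, 32]
  [60, 60, 64, ∞]
Answer: W* = [[∞, 60, 88, 32], [98, ∞, 88, 32], [60, 60, ∞, 32], [60, 60, 64, ∞]]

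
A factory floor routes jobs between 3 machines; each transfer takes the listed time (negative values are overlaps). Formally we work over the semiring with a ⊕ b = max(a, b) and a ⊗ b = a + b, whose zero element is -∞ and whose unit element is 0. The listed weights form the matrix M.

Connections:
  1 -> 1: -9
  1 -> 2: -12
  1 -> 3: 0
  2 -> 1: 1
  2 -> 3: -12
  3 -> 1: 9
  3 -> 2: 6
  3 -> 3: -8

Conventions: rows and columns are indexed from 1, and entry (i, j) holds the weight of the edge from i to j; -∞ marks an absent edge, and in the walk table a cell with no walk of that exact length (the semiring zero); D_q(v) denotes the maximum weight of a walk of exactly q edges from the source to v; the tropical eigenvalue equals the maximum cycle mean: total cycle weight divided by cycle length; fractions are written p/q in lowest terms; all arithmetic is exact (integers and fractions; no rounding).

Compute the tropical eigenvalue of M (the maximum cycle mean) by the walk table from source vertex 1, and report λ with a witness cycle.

q=0: [0, -∞, -∞]
q=1: [-9, -12, 0]
q=2: [9, 6, -8]
q=3: [7, -2, 9]
Optimal cycle mean attained by: cycle 1->3->1, total 0 + 9, length 2.
Answer: λ = 9/2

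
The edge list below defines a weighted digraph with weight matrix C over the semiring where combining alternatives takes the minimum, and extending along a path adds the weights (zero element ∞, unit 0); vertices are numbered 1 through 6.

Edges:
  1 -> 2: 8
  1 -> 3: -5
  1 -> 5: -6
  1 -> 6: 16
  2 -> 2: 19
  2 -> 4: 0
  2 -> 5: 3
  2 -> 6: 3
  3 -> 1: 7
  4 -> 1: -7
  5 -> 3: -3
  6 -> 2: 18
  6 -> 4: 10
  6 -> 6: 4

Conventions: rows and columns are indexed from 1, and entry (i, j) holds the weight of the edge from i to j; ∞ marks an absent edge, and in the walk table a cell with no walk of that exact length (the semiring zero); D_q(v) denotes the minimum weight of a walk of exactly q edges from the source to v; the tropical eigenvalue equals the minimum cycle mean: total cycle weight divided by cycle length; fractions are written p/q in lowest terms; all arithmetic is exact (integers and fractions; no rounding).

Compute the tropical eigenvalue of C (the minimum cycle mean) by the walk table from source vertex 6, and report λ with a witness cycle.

q=0: [∞, ∞, ∞, ∞, ∞, 0]
q=1: [∞, 18, ∞, 10, ∞, 4]
q=2: [3, 22, ∞, 14, 21, 8]
q=3: [7, 11, -2, 18, -3, 12]
q=4: [5, 15, -6, 11, 1, 14]
q=5: [1, 13, -2, 15, -1, 18]
q=6: [5, 9, -4, 13, -5, 16]
Optimal cycle mean attained by: cycle 1->5->3->1, total (-6) + (-3) + 7, length 3.
Answer: λ = -2/3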